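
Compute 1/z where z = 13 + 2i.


|z|^2 = 169+4 = 173
1/z = (13 - 2i)/173

1/z = 0.0751 - 0.0116i


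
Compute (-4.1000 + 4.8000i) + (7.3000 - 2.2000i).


Real: -4.1 + 7.3 = 3.2
Imag: 4.8 - 2.2 = 2.6

3.2000 + 2.6000i


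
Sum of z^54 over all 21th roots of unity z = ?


The roots are w_k = w^k with w = e^(2*pi*i/21), and (w^k)^54 = (w^54)^k.
So S = 1 + u + u^2 + ... + u^(20) with u = w^54.
54 = 2*21 + 12, so 54 is not a multiple of 21: u = (w^21)^2 * w^12 = w^12 ≠ 1 (w is a primitive 21th root), while u^21 = (w^21)^54 = 1.
Geometric series: S = (1 - u^21)/(1 - u) = (1 - 1)/(1 - u) = 0

S = 0


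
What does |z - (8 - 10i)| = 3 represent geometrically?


|z - z0| = r is a circle with center z0 and radius r.
Center = (8, -10), radius = 3

Circle with center (8, -10) and radius 3


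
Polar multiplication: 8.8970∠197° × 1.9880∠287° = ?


r = 8.8970 * 1.9880 = 17.6872
theta = 197° + 287° = 484° = 124° (mod 360)

17.6872 cis(124°)


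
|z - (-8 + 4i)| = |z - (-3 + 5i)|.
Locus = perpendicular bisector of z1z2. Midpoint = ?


Equal distances means the locus is the perpendicular bisector of z1 and z2.
Midpoint = ((-8+(-3))/2, (4+5)/2) = (-5.5000, 4.5000)

Perpendicular bisector through (-5.5000, 4.5000)


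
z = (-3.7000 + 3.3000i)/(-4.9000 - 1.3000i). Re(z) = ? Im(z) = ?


Multiply by conjugate: (-3.7000 + 3.3000i)(-4.9000 + 1.3000i) / ((-4.9)^2 + (-1.3)^2)
Numerator real = -3.7*(-4.9) + 3.3*(-1.3) = 13.84
Numerator imag = 3.3*(-4.9) - (-3.7)*(-1.3) = -20.98
Denominator = 25.7
Re(z) = 13.84/25.7 = 0.5385
Im(z) = -20.98/25.7 = -0.8163

Re(z) = 0.5385, Im(z) = -0.8163


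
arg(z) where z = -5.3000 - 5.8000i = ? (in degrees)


Re = -5.3, Im = -5.8
arg = atan2(-5.8, -5.3) = -132.4209 degrees

arg(z) = -132.4209 degrees


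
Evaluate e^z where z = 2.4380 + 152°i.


e^2.4380 = 11.4501
cos(152°) = -0.88295
sin(152°) = 0.46947
Real = 11.4501*(-0.88295) = -10.1099
Imag = 11.4501*0.46947 = 5.3755

-10.1099 + 5.3755i


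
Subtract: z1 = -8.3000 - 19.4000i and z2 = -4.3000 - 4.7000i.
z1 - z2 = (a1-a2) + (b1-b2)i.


Real: -8.3 + 4.3 = -4
Imag: -19.4 + 4.7 = -14.7

-4.0000 - 14.7000i


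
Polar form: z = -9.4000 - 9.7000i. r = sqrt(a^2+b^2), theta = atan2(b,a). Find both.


r = sqrt(88.36+94.09) = sqrt(182.45) = 13.5074
theta = atan2(-9.7, -9.4) = -134.1001 degrees

r = 13.5074, theta = -134.1001 degrees


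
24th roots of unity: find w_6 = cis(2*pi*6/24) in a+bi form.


Angle = 360*6/24 = 90°
a = cos(90°) = 0
b = sin(90°) = 1.0000

0 + 1.0000i


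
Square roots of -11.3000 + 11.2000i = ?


|z| = sqrt(127.69+125.44) = 15.9101
sqrt((|z|+a)/2) = sqrt((15.9101+(-11.3))/2) = sqrt(2.3050) = 1.5182
sqrt((|z|-a)/2) = sqrt((15.9101-(-11.3))/2) = sqrt(13.6050) = 3.6885

±(1.5182 + 3.6885i) i.e. 1.5182 + 3.6885i and -1.5182 - 3.6885i


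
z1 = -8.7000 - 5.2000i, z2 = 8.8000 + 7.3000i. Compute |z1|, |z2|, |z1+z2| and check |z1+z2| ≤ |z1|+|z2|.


|z1| = sqrt((-8.7)^2 + (-5.2)^2) = sqrt(102.73) = 10.1356
|z2| = sqrt(8.8^2 + 7.3^2) = sqrt(130.73) = 11.4337
z1+z2 = 0.1000 + 2.1000i
|z1+z2| = sqrt(4.42) = 2.1024
|z1|+|z2| = 10.1356 + 11.4337 = 21.5693

|z1+z2| = 2.1024 ≤ |z1|+|z2| = 21.5693 (verified)


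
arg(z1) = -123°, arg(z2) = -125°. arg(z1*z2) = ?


arg(z1*z2) = -123° - 125° = -248°
Normalized to (-180°, 180°]: 112°

112°


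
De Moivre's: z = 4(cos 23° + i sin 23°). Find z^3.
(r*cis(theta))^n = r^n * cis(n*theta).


r^3 = 4^3 = 64
n*theta = 3*23° = 69° = 69° (mod 360)
a = 64*cos(69°) = 22.9355
b = 64*sin(69°) = 59.7491

64 cis(69°) = 22.9355 + 59.7491i


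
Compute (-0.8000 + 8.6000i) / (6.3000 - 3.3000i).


Conjugate of z2 = 6.3000 + 3.3000i
Numerator: (-0.8000 + 8.6000i)(6.3000 + 3.3000i) = -33.4200 + 51.5400i
Denominator: 6.3^2 + (-3.3)^2 = 50.58
Result = (-33.4200 + 51.5400i)/50.58

-0.6607 + 1.0190i


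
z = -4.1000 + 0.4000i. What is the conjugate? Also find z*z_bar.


z_bar = -4.1000 - 0.4000i
z*z_bar = (-4.1)^2 + 0.4^2 = 16.81 + 0.16 = 16.97

z_bar = -4.1000 - 0.4000i, z*z_bar = 16.97


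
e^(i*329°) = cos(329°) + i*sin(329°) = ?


cos(329°) = 0.8572
sin(329°) = -0.5150

e^(i*329°) = 0.8572 - 0.5150i


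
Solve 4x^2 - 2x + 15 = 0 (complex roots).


disc = (-2)^2 - 4*4*15 = 4 - 240 = -236
sqrt(|disc|) = sqrt(236) = 15.3623
Real part = 2/(2*4) = 0.2500
Imag part = 15.3623/(2*4) = 1.9203

0.2500 ± 1.9203i


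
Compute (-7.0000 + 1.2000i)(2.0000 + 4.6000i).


Real = -7*2 - 1.2*4.6 = -14 - 5.52 = -19.52
Imag = -7*4.6 + 2*1.2 = -32.2 + 2.4 = -29.8

-19.5200 - 29.8000i


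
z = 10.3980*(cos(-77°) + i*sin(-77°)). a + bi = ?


a = 10.3980*cos(-77°) = 10.3980*0.22495 = 2.3390
b = 10.3980*sin(-77°) = 10.3980*(-0.97437) = -10.1315

2.3390 - 10.1315i


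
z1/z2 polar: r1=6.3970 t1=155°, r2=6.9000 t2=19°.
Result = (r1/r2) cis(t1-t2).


r = 6.3970 / 6.9000 = 0.9271
theta = 155° - 19° = 136° = 136° (mod 360)

0.9271 cis(136°)


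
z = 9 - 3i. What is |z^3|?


|z| = sqrt(81+9) = sqrt(90) = 9.4868
|z^3| = |z|^3 = (sqrt(90))^3 = 90*sqrt(90)

|z^3| = 90*sqrt(90) ≈ 853.8150


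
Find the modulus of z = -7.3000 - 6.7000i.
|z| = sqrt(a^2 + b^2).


|z| = sqrt((-7.3)^2 + (-6.7)^2) = sqrt(53.29 + 44.89) = sqrt(98.18) = 9.9086

|z| = 9.9086


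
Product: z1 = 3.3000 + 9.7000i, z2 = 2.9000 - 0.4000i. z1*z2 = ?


Real = 3.3*2.9 - 9.7*(-0.4) = 9.57 - (-3.88) = 13.45
Imag = 3.3*(-0.4) + 2.9*9.7 = -1.32 + 28.13 = 26.81

13.4500 + 26.8100i


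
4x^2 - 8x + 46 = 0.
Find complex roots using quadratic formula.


disc = (-8)^2 - 4*4*46 = 64 - 736 = -672
sqrt(|disc|) = sqrt(672) = 25.9230
Real part = 8/(2*4) = 1.0000
Imag part = 25.9230/(2*4) = 3.2404

1.0000 ± 3.2404i


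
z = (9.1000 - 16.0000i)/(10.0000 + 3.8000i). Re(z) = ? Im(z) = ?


Multiply by conjugate: (9.1000 - 16.0000i)(10.0000 - 3.8000i) / (10^2 + 3.8^2)
Numerator real = 9.1*10 - (16)*3.8 = 30.2
Numerator imag = -16*10 - 9.1*3.8 = -194.58
Denominator = 114.44
Re(z) = 30.2/114.44 = 0.2639
Im(z) = -194.58/114.44 = -1.7003

Re(z) = 0.2639, Im(z) = -1.7003


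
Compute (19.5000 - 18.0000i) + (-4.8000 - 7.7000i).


Real: 19.5 - 4.8 = 14.7
Imag: -18 - 7.7 = -25.7

14.7000 - 25.7000i


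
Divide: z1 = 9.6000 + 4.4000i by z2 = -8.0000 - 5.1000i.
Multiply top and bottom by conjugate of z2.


Conjugate of z2 = -8.0000 + 5.1000i
Numerator: (9.6000 + 4.4000i)(-8.0000 + 5.1000i) = -99.2400 + 13.7600i
Denominator: (-8)^2 + (-5.1)^2 = 90.01
Result = (-99.2400 + 13.7600i)/90.01

-1.1025 + 0.1529i


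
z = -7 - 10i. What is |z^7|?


|z| = sqrt(49+100) = sqrt(149) = 12.2066
|z^7| = |z|^7 = (sqrt(149))^7 = 149^3 * sqrt(149) = 3307949*sqrt(149)

|z^7| = 3307949*sqrt(149) ≈ 40378663.4425


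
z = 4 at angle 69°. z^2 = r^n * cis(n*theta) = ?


r^2 = 4^2 = 16
n*theta = 2*69° = 138° = 138° (mod 360)
a = 16*cos(138°) = -11.8903
b = 16*sin(138°) = 10.7061

16 cis(138°) = -11.8903 + 10.7061i


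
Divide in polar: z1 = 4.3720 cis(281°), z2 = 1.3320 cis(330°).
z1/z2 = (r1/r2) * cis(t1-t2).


r = 4.3720 / 1.3320 = 3.2823
theta = 281° - 330° = -49° = 311° (mod 360)

3.2823 cis(311°)


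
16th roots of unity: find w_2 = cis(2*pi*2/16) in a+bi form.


Angle = 360*2/16 = 45°
a = cos(45°) = 0.7071
b = sin(45°) = 0.7071

0.7071 + 0.7071i


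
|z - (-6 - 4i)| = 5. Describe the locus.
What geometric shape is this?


|z - z0| = r is a circle with center z0 and radius r.
Center = (-6, -4), radius = 5

Circle with center (-6, -4) and radius 5


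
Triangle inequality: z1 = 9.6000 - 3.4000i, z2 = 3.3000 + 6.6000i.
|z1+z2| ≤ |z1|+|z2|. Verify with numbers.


|z1| = sqrt(9.6^2 + (-3.4)^2) = sqrt(103.72) = 10.1843
|z2| = sqrt(3.3^2 + 6.6^2) = sqrt(54.45) = 7.3790
z1+z2 = 12.9000 + 3.2000i
|z1+z2| = sqrt(176.65) = 13.2910
|z1|+|z2| = 10.1843 + 7.3790 = 17.5633

|z1+z2| = 13.2910 ≤ |z1|+|z2| = 17.5633 (verified)


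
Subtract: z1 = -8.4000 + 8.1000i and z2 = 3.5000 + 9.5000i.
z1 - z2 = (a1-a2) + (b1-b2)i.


Real: -8.4 - 3.5 = -11.9
Imag: 8.1 - 9.5 = -1.4

-11.9000 - 1.4000i


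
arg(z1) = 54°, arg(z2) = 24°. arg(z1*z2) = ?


arg(z1*z2) = 54° + 24° = 78°
Normalized to (-180°, 180°]: 78°

78°


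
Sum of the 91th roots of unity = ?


The sum of all 91th roots of unity is 0.
Geometric series: (1 - w^91)/(1 - w) = (1-1)/(1-w) = 0 since w^91 = 1, w ≠ 1.
Alternatively: coefficient of z^90 in z^91 - 1 is 0.

0


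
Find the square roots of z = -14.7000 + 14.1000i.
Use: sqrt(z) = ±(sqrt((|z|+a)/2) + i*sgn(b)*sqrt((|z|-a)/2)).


|z| = sqrt(216.09+198.81) = 20.3691
sqrt((|z|+a)/2) = sqrt((20.3691+(-14.7))/2) = sqrt(2.8345) = 1.6836
sqrt((|z|-a)/2) = sqrt((20.3691-(-14.7))/2) = sqrt(17.5345) = 4.1874

±(1.6836 + 4.1874i) i.e. 1.6836 + 4.1874i and -1.6836 - 4.1874i


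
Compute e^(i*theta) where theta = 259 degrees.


cos(259°) = -0.1908
sin(259°) = -0.9816

e^(i*259°) = -0.1908 - 0.9816i


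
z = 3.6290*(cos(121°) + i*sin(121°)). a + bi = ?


a = 3.6290*cos(121°) = 3.6290*(-0.51504) = -1.8691
b = 3.6290*sin(121°) = 3.6290*0.85717 = 3.1107

-1.8691 + 3.1107i


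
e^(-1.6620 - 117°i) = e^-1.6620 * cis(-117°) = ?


e^-1.6620 = 0.18976
cos(-117°) = -0.45399
sin(-117°) = -0.891
Real = 0.18976*(-0.45399) = -0.0861
Imag = 0.18976*(-0.891) = -0.1691

-0.0861 - 0.1691i


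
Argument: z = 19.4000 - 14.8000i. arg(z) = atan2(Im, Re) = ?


Re = 19.4, Im = -14.8
arg = atan2(-14.8, 19.4) = -37.3395 degrees

arg(z) = -37.3395 degrees


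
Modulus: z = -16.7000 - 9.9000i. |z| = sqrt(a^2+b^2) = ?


|z| = sqrt((-16.7)^2 + (-9.9)^2) = sqrt(278.89 + 98.01) = sqrt(376.9) = 19.4139

|z| = 19.4139


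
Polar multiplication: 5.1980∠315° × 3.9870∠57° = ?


r = 5.1980 * 3.9870 = 20.7244
theta = 315° + 57° = 372° = 12° (mod 360)

20.7244 cis(12°)


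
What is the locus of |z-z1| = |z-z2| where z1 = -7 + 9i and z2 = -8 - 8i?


Equal distances means the locus is the perpendicular bisector of z1 and z2.
Midpoint = ((-7+(-8))/2, (9+(-8))/2) = (-7.5000, 0.5000)

Perpendicular bisector through (-7.5000, 0.5000)


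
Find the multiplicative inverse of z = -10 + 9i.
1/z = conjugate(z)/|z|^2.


|z|^2 = 100+81 = 181
1/z = (-10 - 9i)/181

1/z = -0.0552 - 0.0497i


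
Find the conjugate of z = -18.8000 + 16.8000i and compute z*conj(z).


z_bar = -18.8000 - 16.8000i
z*z_bar = (-18.8)^2 + 16.8^2 = 353.44 + 282.24 = 635.68

z_bar = -18.8000 - 16.8000i, z*z_bar = 635.68


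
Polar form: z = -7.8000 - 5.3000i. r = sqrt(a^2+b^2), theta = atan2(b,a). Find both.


r = sqrt(60.84+28.09) = sqrt(88.93) = 9.4303
theta = atan2(-5.3, -7.8) = -145.8044 degrees

r = 9.4303, theta = -145.8044 degrees


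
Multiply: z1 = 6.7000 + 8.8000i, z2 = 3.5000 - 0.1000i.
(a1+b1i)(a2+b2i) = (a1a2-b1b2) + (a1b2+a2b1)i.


Real = 6.7*3.5 - 8.8*(-0.1) = 23.45 - (-0.88) = 24.33
Imag = 6.7*(-0.1) + 3.5*8.8 = -0.67 + 30.8 = 30.13

24.3300 + 30.1300i


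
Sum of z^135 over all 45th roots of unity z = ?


The roots are w_k = w^k with w = e^(2*pi*i/45), and (w^k)^135 = (w^135)^k.
So S = 1 + u + u^2 + ... + u^(44) with u = w^135.
135 = 3*45 + 0, so 135 is a multiple of 45 and u = (w^45)^3 = 1.
Every one of the 45 terms equals 1: S = 45

S = 45


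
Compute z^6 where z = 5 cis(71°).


r^6 = 5^6 = 15625
n*theta = 6*71° = 426° = 66° (mod 360)
a = 15625*cos(66°) = 6355.2600
b = 15625*sin(66°) = 14274.1478

15625 cis(66°) = 6355.2600 + 14274.1478i


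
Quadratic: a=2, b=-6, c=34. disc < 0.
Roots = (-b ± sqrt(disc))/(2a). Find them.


disc = (-6)^2 - 4*2*34 = 36 - 272 = -236
sqrt(|disc|) = sqrt(236) = 15.3623
Real part = 6/(2*2) = 1.5000
Imag part = 15.3623/(2*2) = 3.8406

1.5000 ± 3.8406i


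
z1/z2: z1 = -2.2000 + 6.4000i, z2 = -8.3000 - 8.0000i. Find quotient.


Conjugate of z2 = -8.3000 + 8.0000i
Numerator: (-2.2000 + 6.4000i)(-8.3000 + 8.0000i) = -32.9400 - 70.7200i
Denominator: (-8.3)^2 + (-8)^2 = 132.89
Result = (-32.9400 - 70.7200i)/132.89

-0.2479 - 0.5322i


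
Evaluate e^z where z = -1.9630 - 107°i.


e^-1.9630 = 0.1404
cos(-107°) = -0.2924
sin(-107°) = -0.9563
Real = 0.1404*(-0.2924) = -0.0411
Imag = 0.1404*(-0.9563) = -0.1343

-0.0411 - 0.1343i


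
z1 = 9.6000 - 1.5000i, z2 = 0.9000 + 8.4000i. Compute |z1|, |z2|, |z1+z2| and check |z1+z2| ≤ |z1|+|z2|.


|z1| = sqrt(9.6^2 + (-1.5)^2) = sqrt(94.41) = 9.7165
|z2| = sqrt(0.9^2 + 8.4^2) = sqrt(71.37) = 8.4481
z1+z2 = 10.5000 + 6.9000i
|z1+z2| = sqrt(157.86) = 12.5642
|z1|+|z2| = 9.7165 + 8.4481 = 18.1646

|z1+z2| = 12.5642 ≤ |z1|+|z2| = 18.1646 (verified)


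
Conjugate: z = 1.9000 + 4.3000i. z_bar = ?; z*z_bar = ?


z_bar = 1.9000 - 4.3000i
z*z_bar = 1.9^2 + 4.3^2 = 3.61 + 18.49 = 22.1

z_bar = 1.9000 - 4.3000i, z*z_bar = 22.1


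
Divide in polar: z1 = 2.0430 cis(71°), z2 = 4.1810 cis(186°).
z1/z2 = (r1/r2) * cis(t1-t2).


r = 2.0430 / 4.1810 = 0.4886
theta = 71° - 186° = -115° = 245° (mod 360)

0.4886 cis(245°)


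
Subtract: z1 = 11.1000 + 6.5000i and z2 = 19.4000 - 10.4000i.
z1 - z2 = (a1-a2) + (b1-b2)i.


Real: 11.1 - 19.4 = -8.3
Imag: 6.5 + 10.4 = 16.9

-8.3000 + 16.9000i


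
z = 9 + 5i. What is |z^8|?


|z| = sqrt(81+25) = sqrt(106) = 10.2956
|z^8| = |z|^8 = (sqrt(106))^8 = 106^4 = 126247696

|z^8| = 126247696


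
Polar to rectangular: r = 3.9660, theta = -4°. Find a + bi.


a = 3.9660*cos(-4°) = 3.9660*0.99756 = 3.9563
b = 3.9660*sin(-4°) = 3.9660*(-0.06976) = -0.2767

3.9563 - 0.2767i


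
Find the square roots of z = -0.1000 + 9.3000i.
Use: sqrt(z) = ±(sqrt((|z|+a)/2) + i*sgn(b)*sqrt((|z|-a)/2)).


|z| = sqrt(0.01+86.49) = 9.3005
sqrt((|z|+a)/2) = sqrt((9.3005+(-0.1))/2) = sqrt(4.6003) = 2.1448
sqrt((|z|-a)/2) = sqrt((9.3005-(-0.1))/2) = sqrt(4.7003) = 2.1680

±(2.1448 + 2.1680i) i.e. 2.1448 + 2.1680i and -2.1448 - 2.1680i


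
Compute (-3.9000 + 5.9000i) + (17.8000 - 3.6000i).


Real: -3.9 + 17.8 = 13.9
Imag: 5.9 - 3.6 = 2.3

13.9000 + 2.3000i


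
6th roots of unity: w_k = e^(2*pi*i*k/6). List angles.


The 6th roots of unity are cis(360k/6°) for k=0..5
Angle step = 360/6 = 60°
Primitive root: cis(60°)
Primitive root = 0.5000 + 0.8660i

6 roots at angles: 0°, 60°, 120°, 180°, 240°, 300°


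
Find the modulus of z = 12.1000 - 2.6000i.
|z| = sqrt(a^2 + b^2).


|z| = sqrt(12.1^2 + (-2.6)^2) = sqrt(146.41 + 6.76) = sqrt(153.17) = 12.3762

|z| = 12.3762


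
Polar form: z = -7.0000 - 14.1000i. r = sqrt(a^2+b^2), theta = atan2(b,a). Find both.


r = sqrt(49+198.81) = sqrt(247.81) = 15.7420
theta = atan2(-14.1, -7) = -116.4023 degrees

r = 15.7420, theta = -116.4023 degrees


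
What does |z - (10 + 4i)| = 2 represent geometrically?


|z - z0| = r is a circle with center z0 and radius r.
Center = (10, 4), radius = 2

Circle with center (10, 4) and radius 2


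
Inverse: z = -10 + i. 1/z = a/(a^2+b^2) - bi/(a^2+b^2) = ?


|z|^2 = 100+1 = 101
1/z = (-10 - 1i)/101

1/z = -0.0990 - 0.0099i


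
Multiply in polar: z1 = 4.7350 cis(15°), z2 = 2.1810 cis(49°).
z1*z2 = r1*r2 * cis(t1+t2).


r = 4.7350 * 2.1810 = 10.3270
theta = 15° + 49° = 64° = 64° (mod 360)

10.3270 cis(64°)


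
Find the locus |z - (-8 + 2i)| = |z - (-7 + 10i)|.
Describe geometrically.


Equal distances means the locus is the perpendicular bisector of z1 and z2.
Midpoint = ((-8+(-7))/2, (2+10)/2) = (-7.5000, 6.0000)

Perpendicular bisector through (-7.5000, 6.0000)


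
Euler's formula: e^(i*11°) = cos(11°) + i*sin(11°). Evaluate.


cos(11°) = 0.9816
sin(11°) = 0.1908

e^(i*11°) = 0.9816 + 0.1908i


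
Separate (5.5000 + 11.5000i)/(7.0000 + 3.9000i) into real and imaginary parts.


Multiply by conjugate: (5.5000 + 11.5000i)(7.0000 - 3.9000i) / (7^2 + 3.9^2)
Numerator real = 5.5*7 + 11.5*3.9 = 83.35
Numerator imag = 11.5*7 - 5.5*3.9 = 59.05
Denominator = 64.21
Re(z) = 83.35/64.21 = 1.2981
Im(z) = 59.05/64.21 = 0.9196

Re(z) = 1.2981, Im(z) = 0.9196


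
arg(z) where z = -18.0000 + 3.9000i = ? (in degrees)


Re = -18, Im = 3.9
arg = atan2(3.9, -18) = 167.7749 degrees

arg(z) = 167.7749 degrees


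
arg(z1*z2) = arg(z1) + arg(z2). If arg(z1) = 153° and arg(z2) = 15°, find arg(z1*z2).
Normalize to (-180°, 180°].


arg(z1*z2) = 153° + 15° = 168°
Normalized to (-180°, 180°]: 168°

168°


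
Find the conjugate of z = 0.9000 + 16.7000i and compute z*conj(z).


z_bar = 0.9000 - 16.7000i
z*z_bar = 0.9^2 + 16.7^2 = 0.81 + 278.89 = 279.7

z_bar = 0.9000 - 16.7000i, z*z_bar = 279.7


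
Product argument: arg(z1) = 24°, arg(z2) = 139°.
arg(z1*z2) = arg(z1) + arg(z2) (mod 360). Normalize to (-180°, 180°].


arg(z1*z2) = 24° + 139° = 163°
Normalized to (-180°, 180°]: 163°

163°


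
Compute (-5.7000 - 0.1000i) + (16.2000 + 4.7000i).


Real: -5.7 + 16.2 = 10.5
Imag: -0.1 + 4.7 = 4.6

10.5000 + 4.6000i


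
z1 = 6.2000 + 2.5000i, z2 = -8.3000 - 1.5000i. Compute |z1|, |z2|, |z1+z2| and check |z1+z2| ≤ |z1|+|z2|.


|z1| = sqrt(6.2^2 + 2.5^2) = sqrt(44.69) = 6.6851
|z2| = sqrt((-8.3)^2 + (-1.5)^2) = sqrt(71.14) = 8.4345
z1+z2 = -2.1000 + i
|z1+z2| = sqrt(5.41) = 2.3259
|z1|+|z2| = 6.6851 + 8.4345 = 15.1196

|z1+z2| = 2.3259 ≤ |z1|+|z2| = 15.1196 (verified)


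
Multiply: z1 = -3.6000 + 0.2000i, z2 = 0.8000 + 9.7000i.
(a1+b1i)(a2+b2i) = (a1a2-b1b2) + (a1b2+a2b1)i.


Real = -3.6*0.8 - 0.2*9.7 = -2.88 - 1.94 = -4.82
Imag = -3.6*9.7 + 0.8*0.2 = -34.92 + 0.16 = -34.76

-4.8200 - 34.7600i


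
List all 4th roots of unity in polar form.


The 4th roots of unity are cis(360k/4°) for k=0..3
Angle step = 360/4 = 90°
Primitive root: cis(90°)
Primitive root = 0 + 1.0000i

4 roots at angles: 0°, 90°, 180°, 270°


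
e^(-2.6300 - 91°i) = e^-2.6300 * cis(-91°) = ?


e^-2.6300 = 0.0721
cos(-91°) = -0.0175
sin(-91°) = -0.9998
Real = 0.0721*(-0.0175) = -0.0013
Imag = 0.0721*(-0.9998) = -0.0721

-0.0013 - 0.0721i


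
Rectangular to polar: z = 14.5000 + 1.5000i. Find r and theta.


r = sqrt(210.25+2.25) = sqrt(212.5) = 14.5774
theta = atan2(1.5, 14.5) = 5.9061 degrees

r = 14.5774, theta = 5.9061 degrees


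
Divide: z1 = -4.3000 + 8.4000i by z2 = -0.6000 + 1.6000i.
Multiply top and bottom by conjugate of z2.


Conjugate of z2 = -0.6000 - 1.6000i
Numerator: (-4.3000 + 8.4000i)(-0.6000 - 1.6000i) = 16.0200 + 1.8400i
Denominator: (-0.6)^2 + 1.6^2 = 2.92
Result = (16.0200 + 1.8400i)/2.92

5.4863 + 0.6301i


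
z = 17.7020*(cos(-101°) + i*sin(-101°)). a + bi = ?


a = 17.7020*cos(-101°) = 17.7020*(-0.19081) = -3.3777
b = 17.7020*sin(-101°) = 17.7020*(-0.98163) = -17.3768

-3.3777 - 17.3768i


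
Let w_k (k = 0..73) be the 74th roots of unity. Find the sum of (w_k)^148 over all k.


The roots are w_k = w^k with w = e^(2*pi*i/74), and (w^k)^148 = (w^148)^k.
So S = 1 + u + u^2 + ... + u^(73) with u = w^148.
148 = 2*74 + 0, so 148 is a multiple of 74 and u = (w^74)^2 = 1.
Every one of the 74 terms equals 1: S = 74

S = 74


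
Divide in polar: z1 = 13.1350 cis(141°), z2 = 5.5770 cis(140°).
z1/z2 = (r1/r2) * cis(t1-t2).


r = 13.1350 / 5.5770 = 2.3552
theta = 141° - 140° = 1° = 1° (mod 360)

2.3552 cis(1°)


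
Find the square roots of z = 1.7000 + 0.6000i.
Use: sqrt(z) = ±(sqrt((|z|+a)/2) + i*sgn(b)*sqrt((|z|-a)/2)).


|z| = sqrt(2.89+0.36) = 1.8028
sqrt((|z|+a)/2) = sqrt((1.8028+1.7)/2) = sqrt(1.7514) = 1.3234
sqrt((|z|-a)/2) = sqrt((1.8028-1.7)/2) = sqrt(0.0514) = 0.2267

±(1.3234 + 0.2267i) i.e. 1.3234 + 0.2267i and -1.3234 - 0.2267i


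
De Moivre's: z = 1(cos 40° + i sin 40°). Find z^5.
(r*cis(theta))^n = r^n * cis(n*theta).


r^5 = 1^5 = 1
n*theta = 5*40° = 200° = 200° (mod 360)
a = 1*cos(200°) = -0.9397
b = 1*sin(200°) = -0.3420

1 cis(200°) = -0.9397 - 0.3420i


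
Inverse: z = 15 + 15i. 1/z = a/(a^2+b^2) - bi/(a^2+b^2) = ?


|z|^2 = 225+225 = 450
1/z = (15 - 15i)/450

1/z = 0.0333 - 0.0333i


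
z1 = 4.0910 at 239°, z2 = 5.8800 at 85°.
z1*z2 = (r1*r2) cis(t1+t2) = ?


r = 4.0910 * 5.8800 = 24.0551
theta = 239° + 85° = 324° = 324° (mod 360)

24.0551 cis(324°)


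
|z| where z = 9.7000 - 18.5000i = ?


|z| = sqrt(9.7^2 + (-18.5)^2) = sqrt(94.09 + 342.25) = sqrt(436.34) = 20.8888

|z| = 20.8888


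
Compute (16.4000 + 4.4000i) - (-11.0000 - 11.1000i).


Real: 16.4 + 11 = 27.4
Imag: 4.4 + 11.1 = 15.5

27.4000 + 15.5000i


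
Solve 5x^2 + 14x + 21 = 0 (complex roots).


disc = 14^2 - 4*5*21 = 196 - 420 = -224
sqrt(|disc|) = sqrt(224) = 14.9666
Real part = -14/(2*5) = -1.4000
Imag part = 14.9666/(2*5) = 1.4967

-1.4000 ± 1.4967i


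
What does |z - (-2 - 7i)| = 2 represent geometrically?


|z - z0| = r is a circle with center z0 and radius r.
Center = (-2, -7), radius = 2

Circle with center (-2, -7) and radius 2


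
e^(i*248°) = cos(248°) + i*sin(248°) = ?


cos(248°) = -0.3746
sin(248°) = -0.9272

e^(i*248°) = -0.3746 - 0.9272i


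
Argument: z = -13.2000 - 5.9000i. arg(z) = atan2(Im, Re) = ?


Re = -13.2, Im = -5.9
arg = atan2(-5.9, -13.2) = -155.9168 degrees

arg(z) = -155.9168 degrees


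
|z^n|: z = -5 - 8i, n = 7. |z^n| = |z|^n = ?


|z| = sqrt(25+64) = sqrt(89) = 9.4340
|z^7| = |z|^7 = (sqrt(89))^7 = 89^3 * sqrt(89) = 704969*sqrt(89)

|z^7| = 704969*sqrt(89) ≈ 6650664.2447


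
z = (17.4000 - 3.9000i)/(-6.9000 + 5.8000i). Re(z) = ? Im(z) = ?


Multiply by conjugate: (17.4000 - 3.9000i)(-6.9000 - 5.8000i) / ((-6.9)^2 + 5.8^2)
Numerator real = 17.4*(-6.9) - (3.9)*5.8 = -142.68
Numerator imag = -3.9*(-6.9) - 17.4*5.8 = -74.01
Denominator = 81.25
Re(z) = -142.68/81.25 = -1.7561
Im(z) = -74.01/81.25 = -0.9109

Re(z) = -1.7561, Im(z) = -0.9109


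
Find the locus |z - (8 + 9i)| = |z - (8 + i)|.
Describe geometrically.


Equal distances means the locus is the perpendicular bisector of z1 and z2.
Midpoint = ((8+8)/2, (9+1)/2) = (8.0000, 5.0000)

Perpendicular bisector through (8.0000, 5.0000)


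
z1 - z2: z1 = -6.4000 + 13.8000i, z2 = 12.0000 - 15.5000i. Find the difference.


Real: -6.4 - 12 = -18.4
Imag: 13.8 + 15.5 = 29.3

-18.4000 + 29.3000i


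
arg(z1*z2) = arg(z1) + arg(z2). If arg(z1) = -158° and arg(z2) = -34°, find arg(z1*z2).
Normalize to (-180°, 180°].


arg(z1*z2) = -158° - 34° = -192°
Normalized to (-180°, 180°]: 168°

168°


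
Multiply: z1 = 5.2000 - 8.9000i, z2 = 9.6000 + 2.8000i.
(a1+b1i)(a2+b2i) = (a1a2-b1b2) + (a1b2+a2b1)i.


Real = 5.2*9.6 - (-8.9)*2.8 = 49.92 - (-24.92) = 74.84
Imag = 5.2*2.8 + 9.6*(-8.9) = 14.56 - (85.44) = -70.88

74.8400 - 70.8800i


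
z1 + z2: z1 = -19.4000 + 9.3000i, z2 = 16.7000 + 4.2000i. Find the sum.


Real: -19.4 + 16.7 = -2.7
Imag: 9.3 + 4.2 = 13.5

-2.7000 + 13.5000i


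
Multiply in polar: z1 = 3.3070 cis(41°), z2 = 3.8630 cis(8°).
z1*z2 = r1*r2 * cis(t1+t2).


r = 3.3070 * 3.8630 = 12.7749
theta = 41° + 8° = 49° = 49° (mod 360)

12.7749 cis(49°)


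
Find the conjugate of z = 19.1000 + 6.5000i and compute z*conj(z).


z_bar = 19.1000 - 6.5000i
z*z_bar = 19.1^2 + 6.5^2 = 364.81 + 42.25 = 407.06

z_bar = 19.1000 - 6.5000i, z*z_bar = 407.06


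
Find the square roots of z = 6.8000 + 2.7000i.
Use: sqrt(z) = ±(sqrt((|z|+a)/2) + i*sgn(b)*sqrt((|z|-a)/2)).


|z| = sqrt(46.24+7.29) = 7.3164
sqrt((|z|+a)/2) = sqrt((7.3164+6.8)/2) = sqrt(7.0582) = 2.6567
sqrt((|z|-a)/2) = sqrt((7.3164-6.8)/2) = sqrt(0.2582) = 0.5081

±(2.6567 + 0.5081i) i.e. 2.6567 + 0.5081i and -2.6567 - 0.5081i


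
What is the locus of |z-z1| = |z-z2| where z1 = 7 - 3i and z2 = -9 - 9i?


Equal distances means the locus is the perpendicular bisector of z1 and z2.
Midpoint = ((7+(-9))/2, (-3+(-9))/2) = (-1.0000, -6.0000)

Perpendicular bisector through (-1.0000, -6.0000)


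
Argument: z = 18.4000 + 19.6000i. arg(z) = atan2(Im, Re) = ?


Re = 18.4, Im = 19.6
arg = atan2(19.6, 18.4) = 46.8087 degrees

arg(z) = 46.8087 degrees


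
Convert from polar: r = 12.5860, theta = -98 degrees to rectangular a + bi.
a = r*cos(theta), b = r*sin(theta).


a = 12.5860*cos(-98°) = 12.5860*(-0.13917) = -1.7516
b = 12.5860*sin(-98°) = 12.5860*(-0.99027) = -12.4635

-1.7516 - 12.4635i


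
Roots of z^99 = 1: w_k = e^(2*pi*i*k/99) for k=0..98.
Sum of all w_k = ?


The sum of all 99th roots of unity is 0.
Geometric series: (1 - w^99)/(1 - w) = (1-1)/(1-w) = 0 since w^99 = 1, w ≠ 1.
Alternatively: coefficient of z^98 in z^99 - 1 is 0.

0


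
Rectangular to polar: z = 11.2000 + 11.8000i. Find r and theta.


r = sqrt(125.44+139.24) = sqrt(264.68) = 16.2690
theta = atan2(11.8, 11.2) = 46.4943 degrees

r = 16.2690, theta = 46.4943 degrees


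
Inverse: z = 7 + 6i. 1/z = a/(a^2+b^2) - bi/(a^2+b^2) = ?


|z|^2 = 49+36 = 85
1/z = (7 - 6i)/85

1/z = 0.0824 - 0.0706i


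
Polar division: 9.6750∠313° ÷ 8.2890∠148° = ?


r = 9.6750 / 8.2890 = 1.1672
theta = 313° - 148° = 165° = 165° (mod 360)

1.1672 cis(165°)


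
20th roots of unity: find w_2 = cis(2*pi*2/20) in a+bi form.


Angle = 360*2/20 = 36°
a = cos(36°) = 0.8090
b = sin(36°) = 0.5878

0.8090 + 0.5878i


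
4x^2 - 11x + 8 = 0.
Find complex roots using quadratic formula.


disc = (-11)^2 - 4*4*8 = 121 - 128 = -7
sqrt(|disc|) = sqrt(7) = 2.6458
Real part = 11/(2*4) = 1.3750
Imag part = 2.6458/(2*4) = 0.3307

1.3750 ± 0.3307i


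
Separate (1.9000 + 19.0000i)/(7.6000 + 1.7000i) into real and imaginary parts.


Multiply by conjugate: (1.9000 + 19.0000i)(7.6000 - 1.7000i) / (7.6^2 + 1.7^2)
Numerator real = 1.9*7.6 + 19*1.7 = 46.74
Numerator imag = 19*7.6 - 1.9*1.7 = 141.17
Denominator = 60.65
Re(z) = 46.74/60.65 = 0.7707
Im(z) = 141.17/60.65 = 2.3276

Re(z) = 0.7707, Im(z) = 2.3276


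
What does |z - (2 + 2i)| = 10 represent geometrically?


|z - z0| = r is a circle with center z0 and radius r.
Center = (2, 2), radius = 10

Circle with center (2, 2) and radius 10


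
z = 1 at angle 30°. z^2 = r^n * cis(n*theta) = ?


r^2 = 1^2 = 1
n*theta = 2*30° = 60° = 60° (mod 360)
a = 1*cos(60°) = 0.5000
b = 1*sin(60°) = 0.8660

1 cis(60°) = 0.5000 + 0.8660i


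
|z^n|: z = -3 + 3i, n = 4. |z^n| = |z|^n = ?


|z| = sqrt(9+9) = sqrt(18) = 4.2426
|z^4| = |z|^4 = (sqrt(18))^4 = 18^2 = 324

|z^4| = 324


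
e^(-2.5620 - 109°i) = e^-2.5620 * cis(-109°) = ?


e^-2.5620 = 0.07715
cos(-109°) = -0.3256
sin(-109°) = -0.9455
Real = 0.07715*(-0.3256) = -0.0251
Imag = 0.07715*(-0.9455) = -0.0729

-0.0251 - 0.0729i


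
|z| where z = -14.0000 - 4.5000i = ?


|z| = sqrt((-14)^2 + (-4.5)^2) = sqrt(196 + 20.25) = sqrt(216.25) = 14.7054

|z| = 14.7054


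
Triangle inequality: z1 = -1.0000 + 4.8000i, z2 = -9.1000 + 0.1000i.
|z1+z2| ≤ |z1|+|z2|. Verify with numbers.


|z1| = sqrt((-1)^2 + 4.8^2) = sqrt(24.04) = 4.9031
|z2| = sqrt((-9.1)^2 + 0.1^2) = sqrt(82.82) = 9.1005
z1+z2 = -10.1000 + 4.9000i
|z1+z2| = sqrt(126.02) = 11.2259
|z1|+|z2| = 4.9031 + 9.1005 = 14.0036

|z1+z2| = 11.2259 ≤ |z1|+|z2| = 14.0036 (verified)


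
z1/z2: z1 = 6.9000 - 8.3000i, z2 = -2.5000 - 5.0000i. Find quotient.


Conjugate of z2 = -2.5000 + 5.0000i
Numerator: (6.9000 - 8.3000i)(-2.5000 + 5.0000i) = 24.2500 + 55.2500i
Denominator: (-2.5)^2 + (-5)^2 = 31.25
Result = (24.2500 + 55.2500i)/31.25

0.7760 + 1.7680i


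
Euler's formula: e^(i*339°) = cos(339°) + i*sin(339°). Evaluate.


cos(339°) = 0.9336
sin(339°) = -0.3584

e^(i*339°) = 0.9336 - 0.3584i


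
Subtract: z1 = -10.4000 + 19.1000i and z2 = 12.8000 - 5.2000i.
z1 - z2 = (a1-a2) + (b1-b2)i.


Real: -10.4 - 12.8 = -23.2
Imag: 19.1 + 5.2 = 24.3

-23.2000 + 24.3000i


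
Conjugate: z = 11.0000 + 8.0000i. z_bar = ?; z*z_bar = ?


z_bar = 11.0000 - 8.0000i
z*z_bar = 11^2 + 8^2 = 121 + 64 = 185

z_bar = 11.0000 - 8.0000i, z*z_bar = 185


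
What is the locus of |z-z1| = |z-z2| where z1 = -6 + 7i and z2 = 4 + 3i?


Equal distances means the locus is the perpendicular bisector of z1 and z2.
Midpoint = ((-6+4)/2, (7+3)/2) = (-1.0000, 5.0000)

Perpendicular bisector through (-1.0000, 5.0000)


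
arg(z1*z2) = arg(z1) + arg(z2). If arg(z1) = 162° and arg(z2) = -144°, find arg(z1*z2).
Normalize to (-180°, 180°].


arg(z1*z2) = 162° - 144° = 18°
Normalized to (-180°, 180°]: 18°

18°


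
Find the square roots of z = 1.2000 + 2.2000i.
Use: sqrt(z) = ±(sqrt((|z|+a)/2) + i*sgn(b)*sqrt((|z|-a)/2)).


|z| = sqrt(1.44+4.84) = 2.5060
sqrt((|z|+a)/2) = sqrt((2.5060+1.2)/2) = sqrt(1.8530) = 1.3612
sqrt((|z|-a)/2) = sqrt((2.5060-1.2)/2) = sqrt(0.6530) = 0.8081

±(1.3612 + 0.8081i) i.e. 1.3612 + 0.8081i and -1.3612 - 0.8081i


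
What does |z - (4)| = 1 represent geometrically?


|z - z0| = r is a circle with center z0 and radius r.
Center = (4, 0), radius = 1

Circle with center (4, 0) and radius 1


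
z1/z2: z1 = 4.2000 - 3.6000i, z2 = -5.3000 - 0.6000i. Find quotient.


Conjugate of z2 = -5.3000 + 0.6000i
Numerator: (4.2000 - 3.6000i)(-5.3000 + 0.6000i) = -20.1000 + 21.6000i
Denominator: (-5.3)^2 + (-0.6)^2 = 28.45
Result = (-20.1000 + 21.6000i)/28.45

-0.7065 + 0.7592i


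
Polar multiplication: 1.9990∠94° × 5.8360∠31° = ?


r = 1.9990 * 5.8360 = 11.6662
theta = 94° + 31° = 125° = 125° (mod 360)

11.6662 cis(125°)


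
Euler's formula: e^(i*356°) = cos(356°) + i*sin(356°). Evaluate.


cos(356°) = 0.9976
sin(356°) = -0.0698

e^(i*356°) = 0.9976 - 0.0698i


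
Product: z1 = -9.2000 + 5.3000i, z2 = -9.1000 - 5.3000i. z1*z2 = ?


Real = -9.2*(-9.1) - 5.3*(-5.3) = 83.72 - (-28.09) = 111.81
Imag = -9.2*(-5.3) - (9.1)*5.3 = 48.76 - (48.23) = 0.53

111.8100 + 0.5300i


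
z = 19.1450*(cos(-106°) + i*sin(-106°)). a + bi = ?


a = 19.1450*cos(-106°) = 19.1450*(-0.27564) = -5.2771
b = 19.1450*sin(-106°) = 19.1450*(-0.961262) = -18.4034

-5.2771 - 18.4034i


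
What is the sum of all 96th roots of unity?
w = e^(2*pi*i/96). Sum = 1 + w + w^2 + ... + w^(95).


The sum of all 96th roots of unity is 0.
Geometric series: (1 - w^96)/(1 - w) = (1-1)/(1-w) = 0 since w^96 = 1, w ≠ 1.
Alternatively: coefficient of z^95 in z^96 - 1 is 0.

0


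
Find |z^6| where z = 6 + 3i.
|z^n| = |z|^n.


|z| = sqrt(36+9) = sqrt(45) = 6.7082
|z^6| = |z|^6 = (sqrt(45))^6 = 45^3 = 91125

|z^6| = 91125


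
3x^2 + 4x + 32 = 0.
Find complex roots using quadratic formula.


disc = 4^2 - 4*3*32 = 16 - 384 = -368
sqrt(|disc|) = sqrt(368) = 19.1833
Real part = -4/(2*3) = -0.6667
Imag part = 19.1833/(2*3) = 3.1972

-0.6667 ± 3.1972i


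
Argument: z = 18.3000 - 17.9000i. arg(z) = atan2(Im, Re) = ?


Re = 18.3, Im = -17.9
arg = atan2(-17.9, 18.3) = -44.3669 degrees

arg(z) = -44.3669 degrees


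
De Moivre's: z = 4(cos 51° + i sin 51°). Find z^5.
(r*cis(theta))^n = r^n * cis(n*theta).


r^5 = 4^5 = 1024
n*theta = 5*51° = 255° = 255° (mod 360)
a = 1024*cos(255°) = -265.0307
b = 1024*sin(255°) = -989.1080

1024 cis(255°) = -265.0307 - 989.1080i


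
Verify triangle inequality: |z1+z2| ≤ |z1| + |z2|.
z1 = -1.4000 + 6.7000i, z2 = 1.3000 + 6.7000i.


|z1| = sqrt((-1.4)^2 + 6.7^2) = sqrt(46.85) = 6.8447
|z2| = sqrt(1.3^2 + 6.7^2) = sqrt(46.58) = 6.8250
z1+z2 = -0.1000 + 13.4000i
|z1+z2| = sqrt(179.57) = 13.4004
|z1|+|z2| = 6.8447 + 6.8250 = 13.6697

|z1+z2| = 13.4004 ≤ |z1|+|z2| = 13.6697 (verified)


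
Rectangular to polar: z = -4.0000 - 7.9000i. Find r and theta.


r = sqrt(16+62.41) = sqrt(78.41) = 8.8549
theta = atan2(-7.9, -4) = -116.8544 degrees

r = 8.8549, theta = -116.8544 degrees


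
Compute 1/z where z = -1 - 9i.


|z|^2 = 1+81 = 82
1/z = (-1 + 9i)/82

1/z = -0.0122 + 0.1098i


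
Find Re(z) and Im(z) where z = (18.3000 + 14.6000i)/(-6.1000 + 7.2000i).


Multiply by conjugate: (18.3000 + 14.6000i)(-6.1000 - 7.2000i) / ((-6.1)^2 + 7.2^2)
Numerator real = 18.3*(-6.1) + 14.6*7.2 = -6.51
Numerator imag = 14.6*(-6.1) - 18.3*7.2 = -220.82
Denominator = 89.05
Re(z) = -6.51/89.05 = -0.0731
Im(z) = -220.82/89.05 = -2.4797

Re(z) = -0.0731, Im(z) = -2.4797


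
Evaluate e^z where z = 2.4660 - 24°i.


e^2.4660 = 11.77525
cos(-24°) = 0.913545
sin(-24°) = -0.406737
Real = 11.77525*0.913545 = 10.7572
Imag = 11.77525*(-0.406737) = -4.7894

10.7572 - 4.7894i


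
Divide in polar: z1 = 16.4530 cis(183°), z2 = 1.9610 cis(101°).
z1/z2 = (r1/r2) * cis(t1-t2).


r = 16.4530 / 1.9610 = 8.3901
theta = 183° - 101° = 82° = 82° (mod 360)

8.3901 cis(82°)


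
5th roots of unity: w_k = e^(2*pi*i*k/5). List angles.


The 5th roots of unity are cis(360k/5°) for k=0..4
Angle step = 360/5 = 72°
Primitive root: cis(72°)
Primitive root = 0.3090 + 0.9511i

5 roots at angles: 0°, 72°, 144°, 216°, 288°


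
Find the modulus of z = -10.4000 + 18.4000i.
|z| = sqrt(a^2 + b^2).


|z| = sqrt((-10.4)^2 + 18.4^2) = sqrt(108.16 + 338.56) = sqrt(446.72) = 21.1358

|z| = 21.1358


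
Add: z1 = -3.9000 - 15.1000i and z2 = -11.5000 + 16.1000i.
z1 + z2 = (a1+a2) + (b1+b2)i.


Real: -3.9 - 11.5 = -15.4
Imag: -15.1 + 16.1 = 1

-15.4000 + 1.0000i


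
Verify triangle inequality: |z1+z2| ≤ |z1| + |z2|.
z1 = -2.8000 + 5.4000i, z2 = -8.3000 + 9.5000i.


|z1| = sqrt((-2.8)^2 + 5.4^2) = sqrt(37) = 6.0828
|z2| = sqrt((-8.3)^2 + 9.5^2) = sqrt(159.14) = 12.6151
z1+z2 = -11.1000 + 14.9000i
|z1+z2| = sqrt(345.22) = 18.5801
|z1|+|z2| = 6.0828 + 12.6151 = 18.6979

|z1+z2| = 18.5801 ≤ |z1|+|z2| = 18.6979 (verified)


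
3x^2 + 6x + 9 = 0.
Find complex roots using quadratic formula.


disc = 6^2 - 4*3*9 = 36 - 108 = -72
sqrt(|disc|) = sqrt(72) = 8.4853
Real part = -6/(2*3) = -1.0000
Imag part = 8.4853/(2*3) = 1.4142

-1.0000 ± 1.4142i


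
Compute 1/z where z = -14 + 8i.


|z|^2 = 196+64 = 260
1/z = (-14 - 8i)/260

1/z = -0.0538 - 0.0308i


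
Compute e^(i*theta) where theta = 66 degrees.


cos(66°) = 0.4067
sin(66°) = 0.9135

e^(i*66°) = 0.4067 + 0.9135i


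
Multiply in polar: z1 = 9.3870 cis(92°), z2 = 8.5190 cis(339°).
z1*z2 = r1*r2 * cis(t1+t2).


r = 9.3870 * 8.5190 = 79.9679
theta = 92° + 339° = 431° = 71° (mod 360)

79.9679 cis(71°)


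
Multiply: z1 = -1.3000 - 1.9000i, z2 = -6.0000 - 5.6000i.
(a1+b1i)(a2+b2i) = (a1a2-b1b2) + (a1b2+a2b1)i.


Real = -1.3*(-6) - (-1.9)*(-5.6) = 7.8 - 10.64 = -2.84
Imag = -1.3*(-5.6) - (6)*(-1.9) = 7.28 + 11.4 = 18.68

-2.8400 + 18.6800i


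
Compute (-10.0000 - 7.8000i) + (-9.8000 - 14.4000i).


Real: -10 - 9.8 = -19.8
Imag: -7.8 - 14.4 = -22.2

-19.8000 - 22.2000i


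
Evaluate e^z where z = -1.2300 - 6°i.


e^-1.2300 = 0.2923
cos(-6°) = 0.9945
sin(-6°) = -0.10453
Real = 0.2923*0.9945 = 0.2907
Imag = 0.2923*(-0.10453) = -0.0306

0.2907 - 0.0306i


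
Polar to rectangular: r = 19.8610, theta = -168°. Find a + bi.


a = 19.8610*cos(-168°) = 19.8610*(-0.97815) = -19.4270
b = 19.8610*sin(-168°) = 19.8610*(-0.20791) = -4.1293

-19.4270 - 4.1293i


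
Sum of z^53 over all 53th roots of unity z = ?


The roots are w_k = w^k with w = e^(2*pi*i/53), and (w^k)^53 = (w^53)^k.
So S = 1 + u + u^2 + ... + u^(52) with u = w^53.
53 = 1*53 + 0, so 53 is a multiple of 53 and u = (w^53)^1 = 1.
Every one of the 53 terms equals 1: S = 53

S = 53


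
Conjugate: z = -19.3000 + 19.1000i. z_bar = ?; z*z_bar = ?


z_bar = -19.3000 - 19.1000i
z*z_bar = (-19.3)^2 + 19.1^2 = 372.49 + 364.81 = 737.3

z_bar = -19.3000 - 19.1000i, z*z_bar = 737.3


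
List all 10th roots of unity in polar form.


The 10th roots of unity are cis(360k/10°) for k=0..9
Angle step = 360/10 = 36°
Primitive root: cis(36°)
Primitive root = 0.8090 + 0.5878i

10 roots at angles: 0°, 36°, 72°, 108°, 144°, 180°, 216°, 252°, 288°, 324°


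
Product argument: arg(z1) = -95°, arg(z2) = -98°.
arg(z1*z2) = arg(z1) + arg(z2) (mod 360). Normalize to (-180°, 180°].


arg(z1*z2) = -95° - 98° = -193°
Normalized to (-180°, 180°]: 167°

167°


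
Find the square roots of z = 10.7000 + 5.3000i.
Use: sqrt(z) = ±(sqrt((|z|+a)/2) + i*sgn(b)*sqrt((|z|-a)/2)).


|z| = sqrt(114.49+28.09) = 11.9407
sqrt((|z|+a)/2) = sqrt((11.9407+10.7)/2) = sqrt(11.3203) = 3.3646
sqrt((|z|-a)/2) = sqrt((11.9407-10.7)/2) = sqrt(0.6203) = 0.7876

±(3.3646 + 0.7876i) i.e. 3.3646 + 0.7876i and -3.3646 - 0.7876i


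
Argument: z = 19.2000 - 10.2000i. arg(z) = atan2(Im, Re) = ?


Re = 19.2, Im = -10.2
arg = atan2(-10.2, 19.2) = -27.9795 degrees

arg(z) = -27.9795 degrees


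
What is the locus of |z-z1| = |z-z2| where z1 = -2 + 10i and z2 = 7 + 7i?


Equal distances means the locus is the perpendicular bisector of z1 and z2.
Midpoint = ((-2+7)/2, (10+7)/2) = (2.5000, 8.5000)

Perpendicular bisector through (2.5000, 8.5000)


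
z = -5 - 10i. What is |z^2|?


|z| = sqrt(25+100) = sqrt(125) = 11.1803
|z^2| = |z|^2 = (sqrt(125))^2 = 125

|z^2| = 125


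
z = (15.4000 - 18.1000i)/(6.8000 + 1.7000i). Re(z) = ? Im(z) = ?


Multiply by conjugate: (15.4000 - 18.1000i)(6.8000 - 1.7000i) / (6.8^2 + 1.7^2)
Numerator real = 15.4*6.8 - (18.1)*1.7 = 73.95
Numerator imag = -18.1*6.8 - 15.4*1.7 = -149.26
Denominator = 49.13
Re(z) = 73.95/49.13 = 1.5052
Im(z) = -149.26/49.13 = -3.0381

Re(z) = 1.5052, Im(z) = -3.0381


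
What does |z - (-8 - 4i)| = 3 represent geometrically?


|z - z0| = r is a circle with center z0 and radius r.
Center = (-8, -4), radius = 3

Circle with center (-8, -4) and radius 3


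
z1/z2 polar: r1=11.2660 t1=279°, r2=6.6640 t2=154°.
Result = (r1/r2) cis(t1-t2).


r = 11.2660 / 6.6640 = 1.6906
theta = 279° - 154° = 125° = 125° (mod 360)

1.6906 cis(125°)


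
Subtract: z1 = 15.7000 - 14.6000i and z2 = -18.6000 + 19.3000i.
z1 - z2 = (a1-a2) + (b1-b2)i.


Real: 15.7 + 18.6 = 34.3
Imag: -14.6 - 19.3 = -33.9

34.3000 - 33.9000i


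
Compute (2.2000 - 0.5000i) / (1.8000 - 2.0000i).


Conjugate of z2 = 1.8000 + 2.0000i
Numerator: (2.2000 - 0.5000i)(1.8000 + 2.0000i) = 4.9600 + 3.5000i
Denominator: 1.8^2 + (-2)^2 = 7.24
Result = (4.9600 + 3.5000i)/7.24

0.6851 + 0.4834i


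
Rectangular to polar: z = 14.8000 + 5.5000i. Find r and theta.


r = sqrt(219.04+30.25) = sqrt(249.29) = 15.7889
theta = atan2(5.5, 14.8) = 20.3862 degrees

r = 15.7889, theta = 20.3862 degrees


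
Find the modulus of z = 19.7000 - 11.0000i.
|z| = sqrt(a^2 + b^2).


|z| = sqrt(19.7^2 + (-11)^2) = sqrt(388.09 + 121) = sqrt(509.09) = 22.5630

|z| = 22.5630


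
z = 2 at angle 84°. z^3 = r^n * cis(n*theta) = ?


r^3 = 2^3 = 8
n*theta = 3*84° = 252° = 252° (mod 360)
a = 8*cos(252°) = -2.4721
b = 8*sin(252°) = -7.6085

8 cis(252°) = -2.4721 - 7.6085i


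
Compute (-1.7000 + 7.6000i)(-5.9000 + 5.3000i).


Real = -1.7*(-5.9) - 7.6*5.3 = 10.03 - 40.28 = -30.25
Imag = -1.7*5.3 - (5.9)*7.6 = -9.01 - (44.84) = -53.85

-30.2500 - 53.8500i


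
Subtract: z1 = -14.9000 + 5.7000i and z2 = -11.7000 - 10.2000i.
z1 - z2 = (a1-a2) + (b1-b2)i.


Real: -14.9 + 11.7 = -3.2
Imag: 5.7 + 10.2 = 15.9

-3.2000 + 15.9000i


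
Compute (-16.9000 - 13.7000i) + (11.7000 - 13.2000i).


Real: -16.9 + 11.7 = -5.2
Imag: -13.7 - 13.2 = -26.9

-5.2000 - 26.9000i


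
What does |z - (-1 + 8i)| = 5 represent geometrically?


|z - z0| = r is a circle with center z0 and radius r.
Center = (-1, 8), radius = 5

Circle with center (-1, 8) and radius 5


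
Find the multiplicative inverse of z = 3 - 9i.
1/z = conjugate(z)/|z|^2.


|z|^2 = 9+81 = 90
1/z = (3 + 9i)/90

1/z = 0.0333 + 0.1000i


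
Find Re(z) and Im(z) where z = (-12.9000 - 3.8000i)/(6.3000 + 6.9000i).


Multiply by conjugate: (-12.9000 - 3.8000i)(6.3000 - 6.9000i) / (6.3^2 + 6.9^2)
Numerator real = -12.9*6.3 - (3.8)*6.9 = -107.49
Numerator imag = -3.8*6.3 - (-12.9)*6.9 = 65.07
Denominator = 87.3
Re(z) = -107.49/87.3 = -1.2313
Im(z) = 65.07/87.3 = 0.7454

Re(z) = -1.2313, Im(z) = 0.7454


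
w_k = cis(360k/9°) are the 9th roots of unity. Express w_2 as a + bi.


Angle = 360*2/9 = 80°
a = cos(80°) = 0.1736
b = sin(80°) = 0.9848

0.1736 + 0.9848i
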